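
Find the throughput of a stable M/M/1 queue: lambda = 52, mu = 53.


For a stable queue (lambda < mu), throughput = lambda = 52 per hour

52 per hour


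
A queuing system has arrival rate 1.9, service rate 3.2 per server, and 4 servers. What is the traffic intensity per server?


rho = lambda / (c * mu) = 1.9 / (4 * 3.2) = 0.1484

0.1484


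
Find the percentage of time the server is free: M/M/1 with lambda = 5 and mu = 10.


Idle fraction = (1 - rho) * 100 = (1 - 5/10) * 100 = 50.0%

50.0%


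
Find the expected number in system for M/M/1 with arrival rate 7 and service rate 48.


rho = 7/48; L = rho/(1-rho) = 0.17

0.17


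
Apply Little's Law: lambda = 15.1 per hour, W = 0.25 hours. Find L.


L = lambda * W = 15.1 * 0.25 = 3.78

3.78


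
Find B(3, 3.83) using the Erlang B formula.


B(N,A) = (A^N/N!) / sum(A^k/k!, k=0..N) with N=3, A=3.83 = 0.435

0.435


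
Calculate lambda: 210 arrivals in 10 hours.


lambda = total arrivals / time = 210 / 10 = 21.0 per hour

21.0 per hour


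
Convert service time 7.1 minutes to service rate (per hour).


mu = 60 / avg_service_time = 60 / 7.1 = 8.45 per hour

8.45 per hour


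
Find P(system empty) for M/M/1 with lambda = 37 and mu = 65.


P0 = 1 - rho = 1 - 37/65 = 0.4308

0.4308


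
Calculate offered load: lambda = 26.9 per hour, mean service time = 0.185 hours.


Offered load a = lambda * E[S] = 26.9 * 0.185 = 4.98 Erlangs

4.98 Erlangs


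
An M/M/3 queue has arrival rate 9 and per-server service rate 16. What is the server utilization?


rho = lambda/(c*mu) = 9/(3*16) = 0.1875

0.1875


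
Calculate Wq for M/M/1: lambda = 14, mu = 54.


rho = 14/54; Wq = rho/(mu - lambda) = 0.0065 hours

0.0065 hours


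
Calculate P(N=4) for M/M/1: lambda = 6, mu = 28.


rho = 6/28; P(n) = (1-rho)*rho^n = (1-6/28)*(6/28)^4 = 0.0017

0.0017


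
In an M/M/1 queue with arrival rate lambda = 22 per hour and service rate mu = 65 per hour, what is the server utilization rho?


rho = lambda/mu = 22/65 = 0.3385

0.3385


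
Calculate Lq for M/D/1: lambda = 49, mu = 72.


M/D/1: Lq = rho^2 / (2*(1-rho)) where rho = 49/72; Lq = 0.72

0.72


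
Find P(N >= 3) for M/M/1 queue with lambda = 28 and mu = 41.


P(N >= 3) = rho^3 = (28/41)^3 = 0.3185

0.3185


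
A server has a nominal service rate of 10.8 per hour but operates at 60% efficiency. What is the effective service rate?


Effective rate = mu * efficiency = 10.8 * 0.6 = 6.48 per hour

6.48 per hour


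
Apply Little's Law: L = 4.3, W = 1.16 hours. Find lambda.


lambda = L / W = 4.3 / 1.16 = 3.71 per hour

3.71 per hour


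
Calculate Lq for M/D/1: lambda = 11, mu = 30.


M/D/1: Lq = rho^2 / (2*(1-rho)) where rho = 11/30; Lq = 0.11

0.11


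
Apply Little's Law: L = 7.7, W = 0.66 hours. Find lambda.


lambda = L / W = 7.7 / 0.66 = 11.67 per hour

11.67 per hour


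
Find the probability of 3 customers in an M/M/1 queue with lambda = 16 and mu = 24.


rho = 16/24; P(n) = (1-rho)*rho^n = (1-16/24)*(16/24)^3 = 0.0988

0.0988


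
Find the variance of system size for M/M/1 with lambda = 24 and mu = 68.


rho = 24/68; Var(N) = rho/(1-rho)^2 = 0.84

0.84


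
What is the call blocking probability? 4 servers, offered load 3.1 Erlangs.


B(N,A) = (A^N/N!) / sum(A^k/k!, k=0..N) with N=4, A=3.1 = 0.2172

0.2172


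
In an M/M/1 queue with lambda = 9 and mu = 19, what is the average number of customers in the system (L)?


rho = 9/19; L = rho/(1-rho) = 0.9

0.9


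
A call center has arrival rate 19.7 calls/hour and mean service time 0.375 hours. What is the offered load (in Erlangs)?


Offered load a = lambda * E[S] = 19.7 * 0.375 = 7.39 Erlangs

7.39 Erlangs


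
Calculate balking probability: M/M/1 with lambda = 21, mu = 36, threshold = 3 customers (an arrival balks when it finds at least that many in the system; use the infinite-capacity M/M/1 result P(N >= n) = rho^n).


P(N >= 3) = rho^3 = (21/36)^3 = 0.1985

0.1985


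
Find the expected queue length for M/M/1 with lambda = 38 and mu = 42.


rho = 38/42; Lq = rho^2/(1-rho) = 8.6

8.6


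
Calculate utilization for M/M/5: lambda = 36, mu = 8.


rho = lambda/(c*mu) = 36/(5*8) = 0.9

0.9


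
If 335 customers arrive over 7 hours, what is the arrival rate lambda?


lambda = total arrivals / time = 335 / 7 = 47.86 per hour

47.86 per hour


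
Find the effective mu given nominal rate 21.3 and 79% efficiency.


Effective rate = mu * efficiency = 21.3 * 0.79 = 16.83 per hour

16.83 per hour


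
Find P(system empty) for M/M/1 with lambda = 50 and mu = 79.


P0 = 1 - rho = 1 - 50/79 = 0.3671

0.3671


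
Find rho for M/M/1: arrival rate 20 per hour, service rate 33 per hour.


rho = lambda/mu = 20/33 = 0.6061

0.6061


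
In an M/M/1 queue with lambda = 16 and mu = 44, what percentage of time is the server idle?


Idle fraction = (1 - rho) * 100 = (1 - 16/44) * 100 = 63.6%

63.6%


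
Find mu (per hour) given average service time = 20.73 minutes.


mu = 60 / avg_service_time = 60 / 20.73 = 2.89 per hour

2.89 per hour


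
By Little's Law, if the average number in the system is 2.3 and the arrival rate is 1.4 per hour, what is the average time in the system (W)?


W = L / lambda = 2.3 / 1.4 = 1.6429 hours

1.6429 hours


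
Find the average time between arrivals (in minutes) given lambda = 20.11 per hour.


Mean interarrival time = 60/lambda = 60/20.11 = 2.98 minutes

2.98 minutes


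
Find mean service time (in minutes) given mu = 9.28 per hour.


Mean service time = 60/mu = 60/9.28 = 6.47 minutes

6.47 minutes


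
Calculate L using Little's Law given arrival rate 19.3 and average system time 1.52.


L = lambda * W = 19.3 * 1.52 = 29.34

29.34


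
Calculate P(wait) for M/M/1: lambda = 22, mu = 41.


P(wait) = rho = lambda/mu = 22/41 = 0.5366

0.5366


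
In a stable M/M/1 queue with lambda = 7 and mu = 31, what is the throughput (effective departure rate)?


For a stable queue (lambda < mu), throughput = lambda = 7 per hour

7 per hour


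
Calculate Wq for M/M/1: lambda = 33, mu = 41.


rho = 33/41; Wq = rho/(mu - lambda) = 0.1006 hours

0.1006 hours


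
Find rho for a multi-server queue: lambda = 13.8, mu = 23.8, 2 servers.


rho = lambda / (c * mu) = 13.8 / (2 * 23.8) = 0.2899

0.2899


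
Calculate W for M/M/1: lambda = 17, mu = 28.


W = 1/(mu - lambda) = 1/(28 - 17) = 0.0909 hours

0.0909 hours


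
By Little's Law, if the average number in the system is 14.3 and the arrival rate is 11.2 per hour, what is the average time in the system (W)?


W = L / lambda = 14.3 / 11.2 = 1.2768 hours

1.2768 hours


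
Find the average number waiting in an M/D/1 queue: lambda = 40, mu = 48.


M/D/1: Lq = rho^2 / (2*(1-rho)) where rho = 40/48; Lq = 2.08

2.08


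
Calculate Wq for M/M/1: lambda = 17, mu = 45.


rho = 17/45; Wq = rho/(mu - lambda) = 0.0135 hours

0.0135 hours


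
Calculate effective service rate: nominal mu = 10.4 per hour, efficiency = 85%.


Effective rate = mu * efficiency = 10.4 * 0.85 = 8.84 per hour

8.84 per hour


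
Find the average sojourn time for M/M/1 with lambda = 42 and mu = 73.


W = 1/(mu - lambda) = 1/(73 - 42) = 0.0323 hours

0.0323 hours


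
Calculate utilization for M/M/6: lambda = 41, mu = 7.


rho = lambda/(c*mu) = 41/(6*7) = 0.9762

0.9762


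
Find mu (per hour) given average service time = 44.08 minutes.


mu = 60 / avg_service_time = 60 / 44.08 = 1.36 per hour

1.36 per hour


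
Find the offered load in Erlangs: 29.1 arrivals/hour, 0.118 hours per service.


Offered load a = lambda * E[S] = 29.1 * 0.118 = 3.43 Erlangs

3.43 Erlangs


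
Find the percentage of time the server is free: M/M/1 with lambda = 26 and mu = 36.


Idle fraction = (1 - rho) * 100 = (1 - 26/36) * 100 = 27.8%

27.8%


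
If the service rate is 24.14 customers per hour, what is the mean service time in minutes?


Mean service time = 60/mu = 60/24.14 = 2.49 minutes

2.49 minutes


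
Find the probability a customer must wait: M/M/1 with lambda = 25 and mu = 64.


P(wait) = rho = lambda/mu = 25/64 = 0.3906

0.3906


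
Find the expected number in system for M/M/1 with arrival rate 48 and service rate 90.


rho = 48/90; L = rho/(1-rho) = 1.14

1.14


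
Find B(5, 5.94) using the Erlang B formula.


B(N,A) = (A^N/N!) / sum(A^k/k!, k=0..N) with N=5, A=5.94 = 0.3562

0.3562


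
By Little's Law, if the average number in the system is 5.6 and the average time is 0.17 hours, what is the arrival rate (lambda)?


lambda = L / W = 5.6 / 0.17 = 32.94 per hour

32.94 per hour


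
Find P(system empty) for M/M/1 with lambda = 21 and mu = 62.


P0 = 1 - rho = 1 - 21/62 = 0.6613

0.6613


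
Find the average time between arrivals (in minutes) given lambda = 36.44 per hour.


Mean interarrival time = 60/lambda = 60/36.44 = 1.65 minutes

1.65 minutes


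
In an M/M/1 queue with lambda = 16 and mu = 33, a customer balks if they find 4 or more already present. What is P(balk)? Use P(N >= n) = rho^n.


P(N >= 4) = rho^4 = (16/33)^4 = 0.0553

0.0553


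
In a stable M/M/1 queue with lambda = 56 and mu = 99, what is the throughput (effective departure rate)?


For a stable queue (lambda < mu), throughput = lambda = 56 per hour

56 per hour


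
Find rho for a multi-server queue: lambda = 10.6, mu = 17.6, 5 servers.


rho = lambda / (c * mu) = 10.6 / (5 * 17.6) = 0.1205

0.1205


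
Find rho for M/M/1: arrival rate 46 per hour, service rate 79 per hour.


rho = lambda/mu = 46/79 = 0.5823

0.5823


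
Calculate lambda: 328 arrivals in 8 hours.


lambda = total arrivals / time = 328 / 8 = 41.0 per hour

41.0 per hour


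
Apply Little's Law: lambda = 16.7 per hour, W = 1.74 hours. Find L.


L = lambda * W = 16.7 * 1.74 = 29.06

29.06


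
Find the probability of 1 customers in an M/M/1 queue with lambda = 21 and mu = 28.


rho = 21/28; P(n) = (1-rho)*rho^n = (1-21/28)*(21/28)^1 = 0.1875

0.1875


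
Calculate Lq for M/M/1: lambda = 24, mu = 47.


rho = 24/47; Lq = rho^2/(1-rho) = 0.53

0.53


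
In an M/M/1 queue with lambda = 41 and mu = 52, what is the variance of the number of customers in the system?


rho = 41/52; Var(N) = rho/(1-rho)^2 = 17.62

17.62


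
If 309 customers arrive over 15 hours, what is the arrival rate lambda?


lambda = total arrivals / time = 309 / 15 = 20.6 per hour

20.6 per hour


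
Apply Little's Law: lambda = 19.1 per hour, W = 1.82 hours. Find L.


L = lambda * W = 19.1 * 1.82 = 34.76

34.76


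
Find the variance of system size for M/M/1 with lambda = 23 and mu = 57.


rho = 23/57; Var(N) = rho/(1-rho)^2 = 1.13

1.13


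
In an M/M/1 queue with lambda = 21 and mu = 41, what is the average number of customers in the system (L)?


rho = 21/41; L = rho/(1-rho) = 1.05

1.05


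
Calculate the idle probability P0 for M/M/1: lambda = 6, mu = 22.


P0 = 1 - rho = 1 - 6/22 = 0.7273

0.7273


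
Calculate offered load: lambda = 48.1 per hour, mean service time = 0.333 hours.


Offered load a = lambda * E[S] = 48.1 * 0.333 = 16.02 Erlangs

16.02 Erlangs


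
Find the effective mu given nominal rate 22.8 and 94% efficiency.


Effective rate = mu * efficiency = 22.8 * 0.94 = 21.43 per hour

21.43 per hour


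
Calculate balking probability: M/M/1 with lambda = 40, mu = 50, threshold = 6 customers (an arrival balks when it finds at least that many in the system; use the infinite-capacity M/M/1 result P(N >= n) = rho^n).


P(N >= 6) = rho^6 = (40/50)^6 = 0.2621

0.2621


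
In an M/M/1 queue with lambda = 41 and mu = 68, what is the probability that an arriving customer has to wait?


P(wait) = rho = lambda/mu = 41/68 = 0.6029

0.6029


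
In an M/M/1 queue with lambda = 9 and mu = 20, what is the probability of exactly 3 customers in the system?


rho = 9/20; P(n) = (1-rho)*rho^n = (1-9/20)*(9/20)^3 = 0.0501

0.0501


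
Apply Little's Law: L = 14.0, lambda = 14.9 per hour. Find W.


W = L / lambda = 14.0 / 14.9 = 0.9396 hours

0.9396 hours


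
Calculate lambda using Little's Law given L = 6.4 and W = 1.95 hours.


lambda = L / W = 6.4 / 1.95 = 3.28 per hour

3.28 per hour


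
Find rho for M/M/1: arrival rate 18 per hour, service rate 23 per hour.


rho = lambda/mu = 18/23 = 0.7826

0.7826


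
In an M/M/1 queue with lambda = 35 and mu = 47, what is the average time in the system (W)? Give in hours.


W = 1/(mu - lambda) = 1/(47 - 35) = 0.0833 hours

0.0833 hours


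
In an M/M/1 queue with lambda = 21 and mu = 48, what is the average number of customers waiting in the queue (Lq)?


rho = 21/48; Lq = rho^2/(1-rho) = 0.34

0.34


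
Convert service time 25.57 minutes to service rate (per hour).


mu = 60 / avg_service_time = 60 / 25.57 = 2.35 per hour

2.35 per hour


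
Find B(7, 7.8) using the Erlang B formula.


B(N,A) = (A^N/N!) / sum(A^k/k!, k=0..N) with N=7, A=7.8 = 0.2968

0.2968


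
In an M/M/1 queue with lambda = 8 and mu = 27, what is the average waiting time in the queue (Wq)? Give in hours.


rho = 8/27; Wq = rho/(mu - lambda) = 0.0156 hours

0.0156 hours


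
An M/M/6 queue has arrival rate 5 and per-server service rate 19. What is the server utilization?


rho = lambda/(c*mu) = 5/(6*19) = 0.0439

0.0439


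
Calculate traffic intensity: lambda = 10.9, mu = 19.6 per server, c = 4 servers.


rho = lambda / (c * mu) = 10.9 / (4 * 19.6) = 0.139

0.139


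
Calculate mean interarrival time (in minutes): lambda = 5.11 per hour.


Mean interarrival time = 60/lambda = 60/5.11 = 11.74 minutes

11.74 minutes


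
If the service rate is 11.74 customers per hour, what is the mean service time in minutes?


Mean service time = 60/mu = 60/11.74 = 5.11 minutes

5.11 minutes


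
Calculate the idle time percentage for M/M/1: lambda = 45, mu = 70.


Idle fraction = (1 - rho) * 100 = (1 - 45/70) * 100 = 35.7%

35.7%


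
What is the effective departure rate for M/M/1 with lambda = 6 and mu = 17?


For a stable queue (lambda < mu), throughput = lambda = 6 per hour

6 per hour


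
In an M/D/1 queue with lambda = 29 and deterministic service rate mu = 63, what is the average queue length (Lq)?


M/D/1: Lq = rho^2 / (2*(1-rho)) where rho = 29/63; Lq = 0.2

0.2


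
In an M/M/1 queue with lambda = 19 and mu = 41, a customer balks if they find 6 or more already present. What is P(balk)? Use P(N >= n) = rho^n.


P(N >= 6) = rho^6 = (19/41)^6 = 0.0099

0.0099


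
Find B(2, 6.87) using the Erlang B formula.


B(N,A) = (A^N/N!) / sum(A^k/k!, k=0..N) with N=2, A=6.87 = 0.7499

0.7499


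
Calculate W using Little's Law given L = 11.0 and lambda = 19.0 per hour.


W = L / lambda = 11.0 / 19.0 = 0.5789 hours

0.5789 hours


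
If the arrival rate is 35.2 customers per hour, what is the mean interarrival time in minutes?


Mean interarrival time = 60/lambda = 60/35.2 = 1.7 minutes

1.7 minutes


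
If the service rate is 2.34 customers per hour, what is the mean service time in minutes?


Mean service time = 60/mu = 60/2.34 = 25.64 minutes

25.64 minutes


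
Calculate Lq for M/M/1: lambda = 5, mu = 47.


rho = 5/47; Lq = rho^2/(1-rho) = 0.01

0.01


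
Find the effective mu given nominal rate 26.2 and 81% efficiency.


Effective rate = mu * efficiency = 26.2 * 0.81 = 21.22 per hour

21.22 per hour


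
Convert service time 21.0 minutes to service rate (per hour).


mu = 60 / avg_service_time = 60 / 21.0 = 2.86 per hour

2.86 per hour


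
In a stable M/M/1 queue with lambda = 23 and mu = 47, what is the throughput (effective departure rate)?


For a stable queue (lambda < mu), throughput = lambda = 23 per hour

23 per hour


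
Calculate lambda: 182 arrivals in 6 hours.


lambda = total arrivals / time = 182 / 6 = 30.33 per hour

30.33 per hour


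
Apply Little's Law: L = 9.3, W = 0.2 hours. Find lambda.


lambda = L / W = 9.3 / 0.2 = 46.5 per hour

46.5 per hour


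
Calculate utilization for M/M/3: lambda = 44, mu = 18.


rho = lambda/(c*mu) = 44/(3*18) = 0.8148

0.8148


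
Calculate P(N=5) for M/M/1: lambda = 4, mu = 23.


rho = 4/23; P(n) = (1-rho)*rho^n = (1-4/23)*(4/23)^5 = 0.0001

0.0001


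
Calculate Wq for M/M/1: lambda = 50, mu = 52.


rho = 50/52; Wq = rho/(mu - lambda) = 0.4808 hours

0.4808 hours


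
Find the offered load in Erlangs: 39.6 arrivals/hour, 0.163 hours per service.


Offered load a = lambda * E[S] = 39.6 * 0.163 = 6.45 Erlangs

6.45 Erlangs


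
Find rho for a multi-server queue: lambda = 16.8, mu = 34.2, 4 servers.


rho = lambda / (c * mu) = 16.8 / (4 * 34.2) = 0.1228

0.1228


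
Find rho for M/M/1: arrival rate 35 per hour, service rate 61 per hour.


rho = lambda/mu = 35/61 = 0.5738

0.5738


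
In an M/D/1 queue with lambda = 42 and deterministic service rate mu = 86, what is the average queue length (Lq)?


M/D/1: Lq = rho^2 / (2*(1-rho)) where rho = 42/86; Lq = 0.23

0.23


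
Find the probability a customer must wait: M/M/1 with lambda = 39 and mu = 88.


P(wait) = rho = lambda/mu = 39/88 = 0.4432

0.4432


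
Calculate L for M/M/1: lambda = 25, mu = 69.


rho = 25/69; L = rho/(1-rho) = 0.57

0.57


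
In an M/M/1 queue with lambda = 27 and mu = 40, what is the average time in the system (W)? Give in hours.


W = 1/(mu - lambda) = 1/(40 - 27) = 0.0769 hours

0.0769 hours


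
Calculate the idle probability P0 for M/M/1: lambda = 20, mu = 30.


P0 = 1 - rho = 1 - 20/30 = 0.3333

0.3333


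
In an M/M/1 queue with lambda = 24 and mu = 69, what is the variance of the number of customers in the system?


rho = 24/69; Var(N) = rho/(1-rho)^2 = 0.82

0.82


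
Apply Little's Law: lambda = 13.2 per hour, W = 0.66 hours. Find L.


L = lambda * W = 13.2 * 0.66 = 8.71

8.71


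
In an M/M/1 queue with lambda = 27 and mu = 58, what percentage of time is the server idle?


Idle fraction = (1 - rho) * 100 = (1 - 27/58) * 100 = 53.4%

53.4%


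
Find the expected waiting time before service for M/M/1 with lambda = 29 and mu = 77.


rho = 29/77; Wq = rho/(mu - lambda) = 0.0078 hours

0.0078 hours


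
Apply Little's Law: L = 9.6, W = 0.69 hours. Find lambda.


lambda = L / W = 9.6 / 0.69 = 13.91 per hour

13.91 per hour


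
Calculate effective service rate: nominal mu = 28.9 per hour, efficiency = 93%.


Effective rate = mu * efficiency = 28.9 * 0.93 = 26.88 per hour

26.88 per hour


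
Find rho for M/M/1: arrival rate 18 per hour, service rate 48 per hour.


rho = lambda/mu = 18/48 = 0.375

0.375


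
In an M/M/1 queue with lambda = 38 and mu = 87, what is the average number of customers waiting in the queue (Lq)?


rho = 38/87; Lq = rho^2/(1-rho) = 0.34

0.34


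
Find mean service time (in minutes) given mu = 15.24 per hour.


Mean service time = 60/mu = 60/15.24 = 3.94 minutes

3.94 minutes


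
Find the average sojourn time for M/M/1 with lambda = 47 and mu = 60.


W = 1/(mu - lambda) = 1/(60 - 47) = 0.0769 hours

0.0769 hours


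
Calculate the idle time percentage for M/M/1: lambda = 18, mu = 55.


Idle fraction = (1 - rho) * 100 = (1 - 18/55) * 100 = 67.3%

67.3%


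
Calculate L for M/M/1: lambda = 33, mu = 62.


rho = 33/62; L = rho/(1-rho) = 1.14

1.14


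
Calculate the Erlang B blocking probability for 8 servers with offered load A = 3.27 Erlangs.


B(N,A) = (A^N/N!) / sum(A^k/k!, k=0..N) with N=8, A=3.27 = 0.0124

0.0124


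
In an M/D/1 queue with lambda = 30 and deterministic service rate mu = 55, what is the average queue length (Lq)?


M/D/1: Lq = rho^2 / (2*(1-rho)) where rho = 30/55; Lq = 0.33

0.33


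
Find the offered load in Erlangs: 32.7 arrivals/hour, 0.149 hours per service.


Offered load a = lambda * E[S] = 32.7 * 0.149 = 4.87 Erlangs

4.87 Erlangs


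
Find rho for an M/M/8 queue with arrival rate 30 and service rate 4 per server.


rho = lambda/(c*mu) = 30/(8*4) = 0.9375

0.9375


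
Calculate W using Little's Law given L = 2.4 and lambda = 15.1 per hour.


W = L / lambda = 2.4 / 15.1 = 0.1589 hours

0.1589 hours


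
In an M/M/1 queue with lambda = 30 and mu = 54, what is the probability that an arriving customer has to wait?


P(wait) = rho = lambda/mu = 30/54 = 0.5556

0.5556


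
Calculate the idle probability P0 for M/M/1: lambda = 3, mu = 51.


P0 = 1 - rho = 1 - 3/51 = 0.9412

0.9412


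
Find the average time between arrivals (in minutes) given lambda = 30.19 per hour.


Mean interarrival time = 60/lambda = 60/30.19 = 1.99 minutes

1.99 minutes


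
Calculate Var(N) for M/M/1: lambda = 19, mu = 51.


rho = 19/51; Var(N) = rho/(1-rho)^2 = 0.95

0.95


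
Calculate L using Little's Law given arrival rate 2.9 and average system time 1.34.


L = lambda * W = 2.9 * 1.34 = 3.89

3.89


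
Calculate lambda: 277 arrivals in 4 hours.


lambda = total arrivals / time = 277 / 4 = 69.25 per hour

69.25 per hour


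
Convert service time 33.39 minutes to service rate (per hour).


mu = 60 / avg_service_time = 60 / 33.39 = 1.8 per hour

1.8 per hour


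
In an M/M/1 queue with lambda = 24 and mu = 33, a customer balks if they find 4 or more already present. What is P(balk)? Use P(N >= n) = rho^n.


P(N >= 4) = rho^4 = (24/33)^4 = 0.2798

0.2798


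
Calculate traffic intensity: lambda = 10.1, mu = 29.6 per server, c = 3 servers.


rho = lambda / (c * mu) = 10.1 / (3 * 29.6) = 0.1137

0.1137


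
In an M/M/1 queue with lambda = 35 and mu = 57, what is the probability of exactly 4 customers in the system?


rho = 35/57; P(n) = (1-rho)*rho^n = (1-35/57)*(35/57)^4 = 0.0549

0.0549


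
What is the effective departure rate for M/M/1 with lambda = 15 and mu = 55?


For a stable queue (lambda < mu), throughput = lambda = 15 per hour

15 per hour


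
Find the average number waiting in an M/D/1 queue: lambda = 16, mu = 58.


M/D/1: Lq = rho^2 / (2*(1-rho)) where rho = 16/58; Lq = 0.05

0.05


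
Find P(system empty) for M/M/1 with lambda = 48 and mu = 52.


P0 = 1 - rho = 1 - 48/52 = 0.0769

0.0769


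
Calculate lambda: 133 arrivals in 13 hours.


lambda = total arrivals / time = 133 / 13 = 10.23 per hour

10.23 per hour


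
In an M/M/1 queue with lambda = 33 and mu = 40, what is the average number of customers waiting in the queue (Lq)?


rho = 33/40; Lq = rho^2/(1-rho) = 3.89

3.89


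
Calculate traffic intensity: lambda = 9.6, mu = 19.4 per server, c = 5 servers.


rho = lambda / (c * mu) = 9.6 / (5 * 19.4) = 0.099

0.099


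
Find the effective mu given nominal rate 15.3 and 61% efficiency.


Effective rate = mu * efficiency = 15.3 * 0.61 = 9.33 per hour

9.33 per hour


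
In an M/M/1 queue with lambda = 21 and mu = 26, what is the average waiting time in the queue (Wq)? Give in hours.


rho = 21/26; Wq = rho/(mu - lambda) = 0.1615 hours

0.1615 hours


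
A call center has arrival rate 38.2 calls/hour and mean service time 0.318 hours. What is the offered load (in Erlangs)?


Offered load a = lambda * E[S] = 38.2 * 0.318 = 12.15 Erlangs

12.15 Erlangs


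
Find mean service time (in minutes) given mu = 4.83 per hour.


Mean service time = 60/mu = 60/4.83 = 12.42 minutes

12.42 minutes


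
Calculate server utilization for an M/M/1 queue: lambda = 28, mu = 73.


rho = lambda/mu = 28/73 = 0.3836

0.3836


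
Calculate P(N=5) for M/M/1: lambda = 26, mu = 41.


rho = 26/41; P(n) = (1-rho)*rho^n = (1-26/41)*(26/41)^5 = 0.0375

0.0375


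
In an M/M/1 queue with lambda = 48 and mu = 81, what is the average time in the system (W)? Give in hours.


W = 1/(mu - lambda) = 1/(81 - 48) = 0.0303 hours

0.0303 hours


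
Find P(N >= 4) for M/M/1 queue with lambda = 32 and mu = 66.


P(N >= 4) = rho^4 = (32/66)^4 = 0.0553

0.0553


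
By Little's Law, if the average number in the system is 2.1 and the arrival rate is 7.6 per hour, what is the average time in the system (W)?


W = L / lambda = 2.1 / 7.6 = 0.2763 hours

0.2763 hours


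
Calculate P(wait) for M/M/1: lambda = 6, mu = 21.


P(wait) = rho = lambda/mu = 6/21 = 0.2857

0.2857


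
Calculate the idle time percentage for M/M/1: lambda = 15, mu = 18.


Idle fraction = (1 - rho) * 100 = (1 - 15/18) * 100 = 16.7%

16.7%


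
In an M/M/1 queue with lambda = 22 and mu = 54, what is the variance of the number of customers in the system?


rho = 22/54; Var(N) = rho/(1-rho)^2 = 1.16

1.16


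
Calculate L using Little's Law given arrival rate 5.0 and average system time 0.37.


L = lambda * W = 5.0 * 0.37 = 1.85

1.85


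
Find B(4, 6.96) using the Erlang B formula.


B(N,A) = (A^N/N!) / sum(A^k/k!, k=0..N) with N=4, A=6.96 = 0.5253

0.5253


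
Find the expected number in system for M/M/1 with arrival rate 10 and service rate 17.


rho = 10/17; L = rho/(1-rho) = 1.43

1.43


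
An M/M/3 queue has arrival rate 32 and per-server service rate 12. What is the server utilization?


rho = lambda/(c*mu) = 32/(3*12) = 0.8889

0.8889


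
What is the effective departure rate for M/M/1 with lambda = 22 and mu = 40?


For a stable queue (lambda < mu), throughput = lambda = 22 per hour

22 per hour


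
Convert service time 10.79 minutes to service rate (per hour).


mu = 60 / avg_service_time = 60 / 10.79 = 5.56 per hour

5.56 per hour


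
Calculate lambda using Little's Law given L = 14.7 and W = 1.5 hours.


lambda = L / W = 14.7 / 1.5 = 9.8 per hour

9.8 per hour


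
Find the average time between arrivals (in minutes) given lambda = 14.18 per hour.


Mean interarrival time = 60/lambda = 60/14.18 = 4.23 minutes

4.23 minutes


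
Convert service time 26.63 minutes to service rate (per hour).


mu = 60 / avg_service_time = 60 / 26.63 = 2.25 per hour

2.25 per hour


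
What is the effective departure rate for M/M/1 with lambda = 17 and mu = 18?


For a stable queue (lambda < mu), throughput = lambda = 17 per hour

17 per hour


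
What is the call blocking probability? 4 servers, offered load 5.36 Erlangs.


B(N,A) = (A^N/N!) / sum(A^k/k!, k=0..N) with N=4, A=5.36 = 0.4257

0.4257


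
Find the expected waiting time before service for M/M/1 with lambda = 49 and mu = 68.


rho = 49/68; Wq = rho/(mu - lambda) = 0.0379 hours

0.0379 hours


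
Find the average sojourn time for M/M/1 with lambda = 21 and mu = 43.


W = 1/(mu - lambda) = 1/(43 - 21) = 0.0455 hours

0.0455 hours


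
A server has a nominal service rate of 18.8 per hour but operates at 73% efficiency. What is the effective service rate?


Effective rate = mu * efficiency = 18.8 * 0.73 = 13.72 per hour

13.72 per hour


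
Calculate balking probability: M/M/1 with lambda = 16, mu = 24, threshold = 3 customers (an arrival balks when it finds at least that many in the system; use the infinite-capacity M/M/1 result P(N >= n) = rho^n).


P(N >= 3) = rho^3 = (16/24)^3 = 0.2963

0.2963


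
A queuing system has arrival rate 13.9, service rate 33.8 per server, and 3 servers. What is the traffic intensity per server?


rho = lambda / (c * mu) = 13.9 / (3 * 33.8) = 0.1371

0.1371


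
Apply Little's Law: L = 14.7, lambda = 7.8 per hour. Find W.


W = L / lambda = 14.7 / 7.8 = 1.8846 hours

1.8846 hours


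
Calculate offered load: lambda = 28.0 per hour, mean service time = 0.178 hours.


Offered load a = lambda * E[S] = 28.0 * 0.178 = 4.98 Erlangs

4.98 Erlangs


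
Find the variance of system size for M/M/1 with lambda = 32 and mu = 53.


rho = 32/53; Var(N) = rho/(1-rho)^2 = 3.85

3.85


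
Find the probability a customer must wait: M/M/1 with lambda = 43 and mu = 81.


P(wait) = rho = lambda/mu = 43/81 = 0.5309

0.5309


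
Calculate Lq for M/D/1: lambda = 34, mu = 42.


M/D/1: Lq = rho^2 / (2*(1-rho)) where rho = 34/42; Lq = 1.72

1.72


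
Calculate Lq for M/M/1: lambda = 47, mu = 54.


rho = 47/54; Lq = rho^2/(1-rho) = 5.84

5.84


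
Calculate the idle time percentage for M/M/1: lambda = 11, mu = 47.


Idle fraction = (1 - rho) * 100 = (1 - 11/47) * 100 = 76.6%

76.6%


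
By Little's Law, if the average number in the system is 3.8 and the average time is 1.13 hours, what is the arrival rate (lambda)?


lambda = L / W = 3.8 / 1.13 = 3.36 per hour

3.36 per hour


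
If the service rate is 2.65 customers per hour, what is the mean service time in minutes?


Mean service time = 60/mu = 60/2.65 = 22.64 minutes

22.64 minutes


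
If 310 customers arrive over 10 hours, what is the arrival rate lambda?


lambda = total arrivals / time = 310 / 10 = 31.0 per hour

31.0 per hour


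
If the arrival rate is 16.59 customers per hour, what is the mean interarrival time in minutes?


Mean interarrival time = 60/lambda = 60/16.59 = 3.62 minutes

3.62 minutes


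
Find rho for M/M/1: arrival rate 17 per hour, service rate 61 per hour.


rho = lambda/mu = 17/61 = 0.2787

0.2787


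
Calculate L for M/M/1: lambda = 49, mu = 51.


rho = 49/51; L = rho/(1-rho) = 24.5

24.5


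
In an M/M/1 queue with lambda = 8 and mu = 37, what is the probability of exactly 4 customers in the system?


rho = 8/37; P(n) = (1-rho)*rho^n = (1-8/37)*(8/37)^4 = 0.0017

0.0017


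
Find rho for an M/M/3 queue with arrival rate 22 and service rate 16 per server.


rho = lambda/(c*mu) = 22/(3*16) = 0.4583

0.4583


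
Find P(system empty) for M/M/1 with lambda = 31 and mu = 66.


P0 = 1 - rho = 1 - 31/66 = 0.5303

0.5303


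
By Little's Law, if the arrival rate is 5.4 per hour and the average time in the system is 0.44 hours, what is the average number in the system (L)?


L = lambda * W = 5.4 * 0.44 = 2.38

2.38


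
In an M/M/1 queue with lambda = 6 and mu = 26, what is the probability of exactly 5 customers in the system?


rho = 6/26; P(n) = (1-rho)*rho^n = (1-6/26)*(6/26)^5 = 0.0005

0.0005


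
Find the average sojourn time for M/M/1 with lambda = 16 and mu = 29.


W = 1/(mu - lambda) = 1/(29 - 16) = 0.0769 hours

0.0769 hours


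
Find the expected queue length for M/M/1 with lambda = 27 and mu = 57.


rho = 27/57; Lq = rho^2/(1-rho) = 0.43

0.43


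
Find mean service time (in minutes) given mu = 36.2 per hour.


Mean service time = 60/mu = 60/36.2 = 1.66 minutes

1.66 minutes


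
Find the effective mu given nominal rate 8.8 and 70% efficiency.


Effective rate = mu * efficiency = 8.8 * 0.7 = 6.16 per hour

6.16 per hour


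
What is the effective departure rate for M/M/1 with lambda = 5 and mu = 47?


For a stable queue (lambda < mu), throughput = lambda = 5 per hour

5 per hour


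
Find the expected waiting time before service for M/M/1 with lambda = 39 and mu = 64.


rho = 39/64; Wq = rho/(mu - lambda) = 0.0244 hours

0.0244 hours


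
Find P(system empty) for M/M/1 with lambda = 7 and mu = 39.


P0 = 1 - rho = 1 - 7/39 = 0.8205

0.8205


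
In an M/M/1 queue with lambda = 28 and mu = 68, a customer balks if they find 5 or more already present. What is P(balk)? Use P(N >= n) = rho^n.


P(N >= 5) = rho^5 = (28/68)^5 = 0.0118

0.0118


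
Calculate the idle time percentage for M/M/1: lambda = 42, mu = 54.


Idle fraction = (1 - rho) * 100 = (1 - 42/54) * 100 = 22.2%

22.2%


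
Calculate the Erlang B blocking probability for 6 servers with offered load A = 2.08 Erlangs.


B(N,A) = (A^N/N!) / sum(A^k/k!, k=0..N) with N=6, A=2.08 = 0.0141

0.0141


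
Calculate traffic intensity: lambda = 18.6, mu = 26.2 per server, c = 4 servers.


rho = lambda / (c * mu) = 18.6 / (4 * 26.2) = 0.1775

0.1775


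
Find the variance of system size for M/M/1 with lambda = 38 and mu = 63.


rho = 38/63; Var(N) = rho/(1-rho)^2 = 3.83

3.83


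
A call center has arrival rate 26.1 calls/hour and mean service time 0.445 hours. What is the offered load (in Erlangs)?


Offered load a = lambda * E[S] = 26.1 * 0.445 = 11.61 Erlangs

11.61 Erlangs


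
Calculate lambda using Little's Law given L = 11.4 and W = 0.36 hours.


lambda = L / W = 11.4 / 0.36 = 31.67 per hour

31.67 per hour


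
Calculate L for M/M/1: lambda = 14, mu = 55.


rho = 14/55; L = rho/(1-rho) = 0.34

0.34


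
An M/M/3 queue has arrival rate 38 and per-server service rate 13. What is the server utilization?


rho = lambda/(c*mu) = 38/(3*13) = 0.9744

0.9744


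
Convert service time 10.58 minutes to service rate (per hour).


mu = 60 / avg_service_time = 60 / 10.58 = 5.67 per hour

5.67 per hour


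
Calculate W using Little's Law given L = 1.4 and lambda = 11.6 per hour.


W = L / lambda = 1.4 / 11.6 = 0.1207 hours

0.1207 hours


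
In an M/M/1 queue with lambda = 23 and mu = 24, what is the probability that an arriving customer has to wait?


P(wait) = rho = lambda/mu = 23/24 = 0.9583

0.9583


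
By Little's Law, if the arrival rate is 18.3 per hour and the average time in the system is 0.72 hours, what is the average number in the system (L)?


L = lambda * W = 18.3 * 0.72 = 13.18

13.18


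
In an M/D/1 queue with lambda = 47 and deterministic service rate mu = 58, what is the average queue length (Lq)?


M/D/1: Lq = rho^2 / (2*(1-rho)) where rho = 47/58; Lq = 1.73

1.73


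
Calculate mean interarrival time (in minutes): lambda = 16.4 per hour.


Mean interarrival time = 60/lambda = 60/16.4 = 3.66 minutes

3.66 minutes


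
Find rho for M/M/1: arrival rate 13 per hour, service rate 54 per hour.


rho = lambda/mu = 13/54 = 0.2407

0.2407


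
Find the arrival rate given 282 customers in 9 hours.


lambda = total arrivals / time = 282 / 9 = 31.33 per hour

31.33 per hour


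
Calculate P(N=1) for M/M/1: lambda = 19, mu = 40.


rho = 19/40; P(n) = (1-rho)*rho^n = (1-19/40)*(19/40)^1 = 0.2494

0.2494


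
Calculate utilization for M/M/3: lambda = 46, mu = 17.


rho = lambda/(c*mu) = 46/(3*17) = 0.902

0.902


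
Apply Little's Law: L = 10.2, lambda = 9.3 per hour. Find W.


W = L / lambda = 10.2 / 9.3 = 1.0968 hours

1.0968 hours


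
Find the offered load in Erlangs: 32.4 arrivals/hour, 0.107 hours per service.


Offered load a = lambda * E[S] = 32.4 * 0.107 = 3.47 Erlangs

3.47 Erlangs


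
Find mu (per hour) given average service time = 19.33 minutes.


mu = 60 / avg_service_time = 60 / 19.33 = 3.1 per hour

3.1 per hour


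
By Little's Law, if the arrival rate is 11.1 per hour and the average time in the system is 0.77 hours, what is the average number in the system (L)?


L = lambda * W = 11.1 * 0.77 = 8.55

8.55


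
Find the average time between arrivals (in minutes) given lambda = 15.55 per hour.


Mean interarrival time = 60/lambda = 60/15.55 = 3.86 minutes

3.86 minutes


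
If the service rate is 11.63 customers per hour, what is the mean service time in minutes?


Mean service time = 60/mu = 60/11.63 = 5.16 minutes

5.16 minutes


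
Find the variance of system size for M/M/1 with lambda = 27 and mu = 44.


rho = 27/44; Var(N) = rho/(1-rho)^2 = 4.11

4.11


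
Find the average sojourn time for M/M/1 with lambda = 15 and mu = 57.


W = 1/(mu - lambda) = 1/(57 - 15) = 0.0238 hours

0.0238 hours


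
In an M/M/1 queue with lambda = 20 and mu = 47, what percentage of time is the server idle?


Idle fraction = (1 - rho) * 100 = (1 - 20/47) * 100 = 57.4%

57.4%


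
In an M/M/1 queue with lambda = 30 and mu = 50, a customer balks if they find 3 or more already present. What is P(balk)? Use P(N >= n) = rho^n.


P(N >= 3) = rho^3 = (30/50)^3 = 0.216

0.216


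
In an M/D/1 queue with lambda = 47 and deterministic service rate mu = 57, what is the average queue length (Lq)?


M/D/1: Lq = rho^2 / (2*(1-rho)) where rho = 47/57; Lq = 1.94

1.94


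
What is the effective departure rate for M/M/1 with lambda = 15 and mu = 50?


For a stable queue (lambda < mu), throughput = lambda = 15 per hour

15 per hour


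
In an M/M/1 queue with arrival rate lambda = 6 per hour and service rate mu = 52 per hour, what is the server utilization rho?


rho = lambda/mu = 6/52 = 0.1154

0.1154


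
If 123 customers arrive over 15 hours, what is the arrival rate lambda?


lambda = total arrivals / time = 123 / 15 = 8.2 per hour

8.2 per hour


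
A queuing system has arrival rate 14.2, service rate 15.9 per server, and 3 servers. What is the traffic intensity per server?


rho = lambda / (c * mu) = 14.2 / (3 * 15.9) = 0.2977

0.2977


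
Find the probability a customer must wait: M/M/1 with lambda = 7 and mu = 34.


P(wait) = rho = lambda/mu = 7/34 = 0.2059

0.2059


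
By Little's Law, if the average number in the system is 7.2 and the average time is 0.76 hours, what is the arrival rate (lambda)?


lambda = L / W = 7.2 / 0.76 = 9.47 per hour

9.47 per hour


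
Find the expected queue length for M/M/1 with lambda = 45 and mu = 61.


rho = 45/61; Lq = rho^2/(1-rho) = 2.07

2.07


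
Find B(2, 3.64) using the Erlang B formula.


B(N,A) = (A^N/N!) / sum(A^k/k!, k=0..N) with N=2, A=3.64 = 0.5881

0.5881


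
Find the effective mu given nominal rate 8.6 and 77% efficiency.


Effective rate = mu * efficiency = 8.6 * 0.77 = 6.62 per hour

6.62 per hour


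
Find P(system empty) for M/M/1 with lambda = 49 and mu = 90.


P0 = 1 - rho = 1 - 49/90 = 0.4556

0.4556


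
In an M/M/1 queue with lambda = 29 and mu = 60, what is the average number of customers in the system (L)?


rho = 29/60; L = rho/(1-rho) = 0.94

0.94


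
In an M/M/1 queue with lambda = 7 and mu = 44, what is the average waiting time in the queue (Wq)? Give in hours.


rho = 7/44; Wq = rho/(mu - lambda) = 0.0043 hours

0.0043 hours


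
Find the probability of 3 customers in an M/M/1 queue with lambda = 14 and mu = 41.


rho = 14/41; P(n) = (1-rho)*rho^n = (1-14/41)*(14/41)^3 = 0.0262

0.0262


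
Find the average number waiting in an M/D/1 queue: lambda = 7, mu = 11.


M/D/1: Lq = rho^2 / (2*(1-rho)) where rho = 7/11; Lq = 0.56

0.56


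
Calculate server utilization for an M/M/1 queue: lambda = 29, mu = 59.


rho = lambda/mu = 29/59 = 0.4915

0.4915


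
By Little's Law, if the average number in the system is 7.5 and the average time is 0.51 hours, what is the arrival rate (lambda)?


lambda = L / W = 7.5 / 0.51 = 14.71 per hour

14.71 per hour


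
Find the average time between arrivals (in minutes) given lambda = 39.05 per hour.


Mean interarrival time = 60/lambda = 60/39.05 = 1.54 minutes

1.54 minutes


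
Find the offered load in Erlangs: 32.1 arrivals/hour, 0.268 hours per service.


Offered load a = lambda * E[S] = 32.1 * 0.268 = 8.6 Erlangs

8.6 Erlangs


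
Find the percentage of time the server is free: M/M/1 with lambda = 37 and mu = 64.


Idle fraction = (1 - rho) * 100 = (1 - 37/64) * 100 = 42.2%

42.2%


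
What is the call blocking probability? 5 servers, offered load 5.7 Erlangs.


B(N,A) = (A^N/N!) / sum(A^k/k!, k=0..N) with N=5, A=5.7 = 0.3389

0.3389


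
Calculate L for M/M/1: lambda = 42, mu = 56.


rho = 42/56; L = rho/(1-rho) = 3.0

3.0
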